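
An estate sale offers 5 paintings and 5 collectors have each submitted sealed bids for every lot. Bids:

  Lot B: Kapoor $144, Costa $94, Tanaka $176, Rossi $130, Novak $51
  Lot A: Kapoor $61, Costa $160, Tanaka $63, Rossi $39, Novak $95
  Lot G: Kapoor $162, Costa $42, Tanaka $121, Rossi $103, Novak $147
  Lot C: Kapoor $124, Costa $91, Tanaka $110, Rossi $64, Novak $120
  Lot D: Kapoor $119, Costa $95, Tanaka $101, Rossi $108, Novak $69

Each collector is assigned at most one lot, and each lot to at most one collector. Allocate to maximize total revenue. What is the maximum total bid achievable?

Optimal: Kapoor→Lot G ($162), Costa→Lot A ($160), Tanaka→Lot B ($176), Rossi→Lot D ($108), Novak→Lot C ($120) — total 162+160+176+108+120 = $726.
Next-best assignment: Kapoor→Lot C, Costa→Lot A, Tanaka→Lot B, Rossi→Lot D, Novak→Lot G = $715.
Swapping Novak↔Tanaka (Novak→Lot B $51, Tanaka→Lot C $110) loses 135.

Max total: $726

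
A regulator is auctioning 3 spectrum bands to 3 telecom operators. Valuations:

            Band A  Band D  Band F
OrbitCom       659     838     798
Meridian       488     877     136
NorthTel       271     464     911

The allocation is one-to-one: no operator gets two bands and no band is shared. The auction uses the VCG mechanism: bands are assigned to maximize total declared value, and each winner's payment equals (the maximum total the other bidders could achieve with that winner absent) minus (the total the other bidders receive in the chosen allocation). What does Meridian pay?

Efficient allocation: OrbitCom→Band A ($659M), Meridian→Band D ($877M), NorthTel→Band F ($911M); total welfare W = $2447M.
Meridian receives Band D at value $877M, so the others get W − 877 = $1570M.
Without Meridian: best allocation of the remaining 2 bidders over all 3 bands is OrbitCom→Band D ($838M), NorthTel→Band F ($911M), total $1749M.
VCG payment = (others' best without Meridian) − (others' welfare with Meridian) = 1749 − 1570 = $179M.

Meridian pays $179M.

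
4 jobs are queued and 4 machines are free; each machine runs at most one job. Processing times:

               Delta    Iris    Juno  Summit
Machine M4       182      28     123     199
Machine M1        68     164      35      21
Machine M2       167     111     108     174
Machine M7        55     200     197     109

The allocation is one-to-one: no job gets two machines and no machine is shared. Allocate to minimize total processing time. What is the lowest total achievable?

Minimum total: 212 min

Optimal: Delta→Machine M7 (55 min), Iris→Machine M4 (28 min), Juno→Machine M2 (108 min), Summit→Machine M1 (21 min) — total 55+28+108+21 = 212 min.
Every other assignment is strictly worse.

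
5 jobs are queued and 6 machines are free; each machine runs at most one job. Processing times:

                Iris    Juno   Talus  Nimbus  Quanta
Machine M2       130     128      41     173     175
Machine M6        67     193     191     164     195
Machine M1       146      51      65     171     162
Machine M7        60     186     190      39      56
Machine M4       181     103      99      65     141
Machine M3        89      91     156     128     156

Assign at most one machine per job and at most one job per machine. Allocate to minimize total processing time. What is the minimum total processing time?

Optimal: Iris→Machine M6 (67 min), Juno→Machine M1 (51 min), Talus→Machine M2 (41 min), Nimbus→Machine M4 (65 min), Quanta→Machine M7 (56 min) — total 67+51+41+65+56 = 280 min.
Swapping Nimbus↔Juno (Nimbus→Machine M1 171 min, Juno→Machine M4 103 min) adds 158.
No other one-to-one assignment undercuts 280 min.

Minimum total: 280 min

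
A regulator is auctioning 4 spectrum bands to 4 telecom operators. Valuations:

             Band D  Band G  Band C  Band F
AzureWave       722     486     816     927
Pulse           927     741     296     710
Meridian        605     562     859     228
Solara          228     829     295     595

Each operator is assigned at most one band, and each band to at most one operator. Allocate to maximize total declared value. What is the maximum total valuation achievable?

Maximum total: $3542M

Optimal: AzureWave→Band F ($927M), Pulse→Band D ($927M), Meridian→Band C ($859M), Solara→Band G ($829M) — total 927+927+859+829 = $3542M.
Swapping Meridian↔AzureWave (Meridian→Band F $228M, AzureWave→Band C $816M) loses 742.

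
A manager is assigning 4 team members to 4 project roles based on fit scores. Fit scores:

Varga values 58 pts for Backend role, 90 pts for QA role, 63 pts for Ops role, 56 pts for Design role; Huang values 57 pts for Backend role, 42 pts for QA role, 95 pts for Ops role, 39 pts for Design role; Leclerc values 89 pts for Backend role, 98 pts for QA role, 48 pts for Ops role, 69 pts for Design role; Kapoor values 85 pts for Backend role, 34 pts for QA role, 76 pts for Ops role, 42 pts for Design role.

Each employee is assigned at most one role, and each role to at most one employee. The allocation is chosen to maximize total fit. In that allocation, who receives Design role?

Leclerc receives Design role.

Optimal: Varga→QA role (90 pts), Huang→Ops role (95 pts), Leclerc→Design role (69 pts), Kapoor→Backend role (85 pts) — total 90+95+69+85 = 339 pts.
Max-entry greedy (repeatedly take the single best remaining cell) gives 334 pts, worse by 5.
Swapping Kapoor↔Leclerc (Kapoor→Design role 42 pts, Leclerc→Backend role 89 pts) loses 23.
Checked against all permutations: 339 pts is optimal.
Leclerc's own top role is QA role (98 pts), but forcing Leclerc→QA role and reassigning the rest optimally gives only 334 pts — worse by 5.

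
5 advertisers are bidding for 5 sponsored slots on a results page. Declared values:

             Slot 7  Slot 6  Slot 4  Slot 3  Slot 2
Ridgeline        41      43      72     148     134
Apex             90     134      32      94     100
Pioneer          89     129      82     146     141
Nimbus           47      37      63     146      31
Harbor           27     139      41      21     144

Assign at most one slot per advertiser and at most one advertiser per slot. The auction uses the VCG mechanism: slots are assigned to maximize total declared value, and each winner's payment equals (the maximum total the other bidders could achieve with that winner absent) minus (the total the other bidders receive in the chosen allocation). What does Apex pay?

Apex pays $7.

Efficient allocation: Ridgeline→Slot 2 ($134), Apex→Slot 7 ($90), Pioneer→Slot 4 ($82), Nimbus→Slot 3 ($146), Harbor→Slot 6 ($139); total welfare W = $591.
Apex receives Slot 7 at value $90, so the others get W − 90 = $501.
Without Apex: best allocation of the remaining 4 bidders over all 5 slots is Ridgeline→Slot 2 ($134), Pioneer→Slot 7 ($89), Nimbus→Slot 3 ($146), Harbor→Slot 6 ($139), total $508.
VCG payment = (others' best without Apex) − (others' welfare with Apex) = 508 − 501 = $7.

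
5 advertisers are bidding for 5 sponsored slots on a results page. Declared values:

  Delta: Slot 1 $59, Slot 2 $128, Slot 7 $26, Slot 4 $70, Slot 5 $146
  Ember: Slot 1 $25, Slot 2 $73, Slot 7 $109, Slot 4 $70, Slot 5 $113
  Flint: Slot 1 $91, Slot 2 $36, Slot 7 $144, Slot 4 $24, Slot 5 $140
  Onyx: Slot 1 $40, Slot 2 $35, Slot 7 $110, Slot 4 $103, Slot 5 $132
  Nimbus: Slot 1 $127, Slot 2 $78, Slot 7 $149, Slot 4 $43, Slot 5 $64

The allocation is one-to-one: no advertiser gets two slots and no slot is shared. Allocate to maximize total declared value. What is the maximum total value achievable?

Maximum total: $615

This is a one-to-one assignment (maximum-weight bipartite matching).
Optimal: Delta→Slot 2 ($128), Ember→Slot 5 ($113), Flint→Slot 7 ($144), Onyx→Slot 4 ($103), Nimbus→Slot 1 ($127) — total 128+113+144+103+127 = $615.
Row-greedy (each advertiser in turn takes its best remaining slot) gives $527, worse by 88.
Every other assignment is strictly worse.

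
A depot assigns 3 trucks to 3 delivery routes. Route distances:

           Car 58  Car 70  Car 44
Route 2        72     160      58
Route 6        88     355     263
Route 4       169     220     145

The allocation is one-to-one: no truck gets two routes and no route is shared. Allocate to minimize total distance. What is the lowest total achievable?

Min total: 366 km

This is the linear assignment problem.
Optimal: Car 58→Route 6 (88 km), Car 70→Route 4 (220 km), Car 44→Route 2 (58 km) — total 88+220+58 = 366 km.
Row-greedy (each truck in turn takes its cheapest remaining route) gives 555 km, worse by 189.
Checked against all permutations: 366 km is optimal.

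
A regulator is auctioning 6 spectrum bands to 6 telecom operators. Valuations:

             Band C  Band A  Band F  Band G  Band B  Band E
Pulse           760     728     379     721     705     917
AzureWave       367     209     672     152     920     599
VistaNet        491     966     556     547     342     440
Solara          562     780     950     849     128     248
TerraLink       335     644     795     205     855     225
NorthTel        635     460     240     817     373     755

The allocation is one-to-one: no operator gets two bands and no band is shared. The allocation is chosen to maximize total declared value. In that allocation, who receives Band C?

NorthTel receives Band C.

Optimal: Pulse→Band E ($917M), AzureWave→Band B ($920M), VistaNet→Band A ($966M), Solara→Band G ($849M), TerraLink→Band F ($795M), NorthTel→Band C ($635M) — total 917+920+966+849+795+635 = $5082M.
Column-greedy (each band in turn goes to its best remaining operator) gives $4638M, worse by 444.
Swapping VistaNet↔TerraLink (VistaNet→Band F $556M, TerraLink→Band A $644M) loses 561.
No other one-to-one assignment exceeds $5082M.
NorthTel's own top band is Band G ($817M), but forcing NorthTel→Band G and reassigning the rest optimally gives only $4977M — worse by 105.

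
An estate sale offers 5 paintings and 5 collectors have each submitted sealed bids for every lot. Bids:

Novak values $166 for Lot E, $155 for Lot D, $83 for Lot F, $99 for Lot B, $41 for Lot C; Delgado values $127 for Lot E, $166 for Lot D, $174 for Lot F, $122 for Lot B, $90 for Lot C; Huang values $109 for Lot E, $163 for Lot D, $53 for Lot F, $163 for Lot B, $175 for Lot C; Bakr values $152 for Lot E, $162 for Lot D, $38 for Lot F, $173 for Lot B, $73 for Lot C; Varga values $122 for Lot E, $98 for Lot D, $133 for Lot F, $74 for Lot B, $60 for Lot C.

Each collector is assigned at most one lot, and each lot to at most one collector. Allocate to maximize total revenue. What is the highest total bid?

Optimal: Novak→Lot E ($166), Delgado→Lot D ($166), Huang→Lot C ($175), Bakr→Lot B ($173), Varga→Lot F ($133) — total 166+166+175+173+133 = $813.
Row-greedy (each collector in turn takes its best remaining lot) gives $786, worse by 27.
Swapping Novak↔Bakr (Novak→Lot B $99, Bakr→Lot E $152) loses 88.
Checked against all permutations: $813 is optimal.

Maximum total: $813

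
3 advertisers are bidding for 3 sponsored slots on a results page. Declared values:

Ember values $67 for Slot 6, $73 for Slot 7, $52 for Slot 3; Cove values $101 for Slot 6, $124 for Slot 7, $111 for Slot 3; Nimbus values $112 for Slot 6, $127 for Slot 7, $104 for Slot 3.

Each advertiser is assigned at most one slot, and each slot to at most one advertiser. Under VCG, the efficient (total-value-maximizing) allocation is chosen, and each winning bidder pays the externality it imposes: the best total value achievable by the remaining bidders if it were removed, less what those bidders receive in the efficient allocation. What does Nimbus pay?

Efficient allocation: Ember→Slot 6 ($67), Cove→Slot 3 ($111), Nimbus→Slot 7 ($127); total welfare W = $305.
Nimbus receives Slot 7 at value $127, so the others get W − 127 = $178.
Without Nimbus: best allocation of the remaining 2 bidders over all 3 slots is Ember→Slot 6 ($67), Cove→Slot 7 ($124), total $191.
VCG payment = (others' best without Nimbus) − (others' welfare with Nimbus) = 191 − 178 = $13.

Nimbus pays $13.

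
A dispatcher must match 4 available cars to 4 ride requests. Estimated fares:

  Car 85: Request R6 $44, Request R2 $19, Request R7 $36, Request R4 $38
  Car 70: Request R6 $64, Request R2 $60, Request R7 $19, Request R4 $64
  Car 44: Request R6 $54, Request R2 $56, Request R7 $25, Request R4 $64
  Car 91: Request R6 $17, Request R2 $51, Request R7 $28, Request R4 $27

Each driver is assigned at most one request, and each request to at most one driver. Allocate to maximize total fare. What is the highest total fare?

Max total: $215

Optimal: Car 85→Request R7 ($36), Car 70→Request R6 ($64), Car 44→Request R4 ($64), Car 91→Request R2 ($51) — total 36+64+64+51 = $215.
Swapping Car 70↔Car 91 (Car 70→Request R2 $60, Car 91→Request R6 $17) loses 38.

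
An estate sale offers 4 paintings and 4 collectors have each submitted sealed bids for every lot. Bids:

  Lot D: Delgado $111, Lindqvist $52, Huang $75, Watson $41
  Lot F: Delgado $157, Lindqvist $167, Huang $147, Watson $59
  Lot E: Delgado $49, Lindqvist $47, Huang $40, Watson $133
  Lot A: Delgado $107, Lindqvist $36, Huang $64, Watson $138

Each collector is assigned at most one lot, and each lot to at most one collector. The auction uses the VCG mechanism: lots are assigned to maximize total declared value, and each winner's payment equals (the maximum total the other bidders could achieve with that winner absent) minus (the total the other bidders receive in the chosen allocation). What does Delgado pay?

Delgado pays $5.

Efficient allocation: Delgado→Lot A ($107), Lindqvist→Lot F ($167), Huang→Lot D ($75), Watson→Lot E ($133); total welfare W = $482.
Delgado receives Lot A at value $107, so the others get W − 107 = $375.
Without Delgado: best allocation of the remaining 3 bidders over all 4 lots is Lindqvist→Lot F ($167), Huang→Lot D ($75), Watson→Lot A ($138), total $380.
VCG payment = (others' best without Delgado) − (others' welfare with Delgado) = 380 − 375 = $5.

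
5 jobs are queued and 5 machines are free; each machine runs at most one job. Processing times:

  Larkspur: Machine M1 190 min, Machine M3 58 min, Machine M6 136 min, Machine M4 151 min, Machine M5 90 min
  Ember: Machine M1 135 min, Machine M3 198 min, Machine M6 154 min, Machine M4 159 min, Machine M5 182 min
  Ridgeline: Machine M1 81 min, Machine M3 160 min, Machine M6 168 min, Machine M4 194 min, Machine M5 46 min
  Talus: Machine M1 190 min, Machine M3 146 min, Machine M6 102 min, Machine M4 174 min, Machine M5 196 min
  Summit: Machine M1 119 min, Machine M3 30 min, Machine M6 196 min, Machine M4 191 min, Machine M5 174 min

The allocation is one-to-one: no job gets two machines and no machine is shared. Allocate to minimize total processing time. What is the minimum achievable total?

Minimum total: 462 min

This is a one-to-one assignment (minimum-cost bipartite matching).
Optimal: Larkspur→Machine M5 (90 min), Ember→Machine M4 (159 min), Ridgeline→Machine M1 (81 min), Talus→Machine M6 (102 min), Summit→Machine M3 (30 min) — total 90+159+81+102+30 = 462 min.
Row-greedy (each job in turn takes its cheapest remaining machine) gives 532 min, worse by 70.
Next-best assignment: Larkspur→Machine M4, Ember→Machine M1, Ridgeline→Machine M5, Talus→Machine M6, Summit→Machine M3 = 464 min.
Swapping Summit↔Ridgeline (Summit→Machine M1 119 min, Ridgeline→Machine M3 160 min) adds 168.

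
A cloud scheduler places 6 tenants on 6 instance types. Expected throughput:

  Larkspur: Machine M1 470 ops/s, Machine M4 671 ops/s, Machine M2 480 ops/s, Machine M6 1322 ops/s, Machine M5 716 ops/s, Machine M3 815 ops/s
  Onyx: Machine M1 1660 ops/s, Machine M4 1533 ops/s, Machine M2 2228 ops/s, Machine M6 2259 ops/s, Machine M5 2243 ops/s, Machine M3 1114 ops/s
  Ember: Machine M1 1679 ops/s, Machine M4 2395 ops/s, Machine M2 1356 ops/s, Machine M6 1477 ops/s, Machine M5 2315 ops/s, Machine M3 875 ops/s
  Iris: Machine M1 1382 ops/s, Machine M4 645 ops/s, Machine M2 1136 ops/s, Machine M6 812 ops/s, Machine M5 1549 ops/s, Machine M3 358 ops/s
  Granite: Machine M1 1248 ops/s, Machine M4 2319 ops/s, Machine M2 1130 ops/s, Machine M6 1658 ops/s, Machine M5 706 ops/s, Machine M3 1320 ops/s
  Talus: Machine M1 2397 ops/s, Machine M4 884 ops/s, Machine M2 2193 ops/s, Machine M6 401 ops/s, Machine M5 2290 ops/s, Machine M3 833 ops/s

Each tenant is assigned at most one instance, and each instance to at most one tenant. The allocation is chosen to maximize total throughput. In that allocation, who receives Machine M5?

Treat this as an assignment problem: match each tenant to one instance.
Optimal: Larkspur→Machine M3 (815 ops/s), Onyx→Machine M6 (2259 ops/s), Ember→Machine M5 (2315 ops/s), Iris→Machine M1 (1382 ops/s), Granite→Machine M4 (2319 ops/s), Talus→Machine M2 (2193 ops/s) — total 815+2259+2315+1382+2319+2193 = 11283 ops/s.
Row-greedy (each tenant in turn takes its best remaining instance) gives 10855 ops/s, worse by 428.
Next-best assignment: Larkspur→Machine M3, Onyx→Machine M6, Ember→Machine M5, Iris→Machine M2, Granite→Machine M4, Talus→Machine M1 = 11241 ops/s.
Swapping Ember↔Iris (Ember→Machine M1 1679 ops/s, Iris→Machine M5 1549 ops/s) loses 469.
No other one-to-one assignment exceeds 11283 ops/s.
Ember's own top instance is Machine M4 (2395 ops/s), but forcing Ember→Machine M4 and reassigning the rest optimally gives only 11211 ops/s — worse by 72.

Ember receives Machine M5.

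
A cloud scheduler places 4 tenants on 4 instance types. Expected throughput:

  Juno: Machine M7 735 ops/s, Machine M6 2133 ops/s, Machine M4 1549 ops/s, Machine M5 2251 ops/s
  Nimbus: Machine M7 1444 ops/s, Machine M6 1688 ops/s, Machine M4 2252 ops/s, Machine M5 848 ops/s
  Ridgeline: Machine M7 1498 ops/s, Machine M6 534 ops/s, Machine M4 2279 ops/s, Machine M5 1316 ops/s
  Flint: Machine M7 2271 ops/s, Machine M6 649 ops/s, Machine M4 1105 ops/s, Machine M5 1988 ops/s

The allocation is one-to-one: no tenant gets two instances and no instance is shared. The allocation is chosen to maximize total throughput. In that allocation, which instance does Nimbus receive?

Nimbus receives Machine M6.

Treat this as an assignment problem: match each tenant to one instance.
Optimal: Juno→Machine M5 (2251 ops/s), Nimbus→Machine M6 (1688 ops/s), Ridgeline→Machine M4 (2279 ops/s), Flint→Machine M7 (2271 ops/s) — total 2251+1688+2279+2271 = 8489 ops/s.
Column-greedy (each instance in turn goes to its best remaining tenant) gives 7531 ops/s, worse by 958.
Next-best assignment: Juno→Machine M6, Nimbus→Machine M4, Ridgeline→Machine M5, Flint→Machine M7 = 7972 ops/s.
Swapping Juno↔Flint (Juno→Machine M7 735 ops/s, Flint→Machine M5 1988 ops/s) loses 1799.
No other one-to-one assignment exceeds 8489 ops/s.
Nimbus's own top instance is Machine M4 (2252 ops/s), but forcing Nimbus→Machine M4 and reassigning the rest optimally gives only 7972 ops/s — worse by 517.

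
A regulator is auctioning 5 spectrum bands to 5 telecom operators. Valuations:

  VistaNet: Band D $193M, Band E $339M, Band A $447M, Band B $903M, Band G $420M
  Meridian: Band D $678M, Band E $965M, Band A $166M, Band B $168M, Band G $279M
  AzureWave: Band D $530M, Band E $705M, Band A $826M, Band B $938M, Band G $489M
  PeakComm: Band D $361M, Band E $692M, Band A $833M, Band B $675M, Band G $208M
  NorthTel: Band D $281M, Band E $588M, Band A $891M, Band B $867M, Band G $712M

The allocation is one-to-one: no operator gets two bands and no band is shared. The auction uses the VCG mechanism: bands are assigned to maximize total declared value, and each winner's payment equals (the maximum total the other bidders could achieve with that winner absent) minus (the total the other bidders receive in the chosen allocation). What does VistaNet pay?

VistaNet pays $408M.

Efficient allocation: VistaNet→Band B ($903M), Meridian→Band E ($965M), AzureWave→Band D ($530M), PeakComm→Band A ($833M), NorthTel→Band G ($712M); total welfare W = $3943M.
VistaNet receives Band B at value $903M, so the others get W − 903 = $3040M.
Without VistaNet: best allocation of the remaining 4 bidders over all 5 bands is Meridian→Band E ($965M), AzureWave→Band B ($938M), PeakComm→Band A ($833M), NorthTel→Band G ($712M), total $3448M.
VCG payment = (others' best without VistaNet) − (others' welfare with VistaNet) = 3448 − 3040 = $408M.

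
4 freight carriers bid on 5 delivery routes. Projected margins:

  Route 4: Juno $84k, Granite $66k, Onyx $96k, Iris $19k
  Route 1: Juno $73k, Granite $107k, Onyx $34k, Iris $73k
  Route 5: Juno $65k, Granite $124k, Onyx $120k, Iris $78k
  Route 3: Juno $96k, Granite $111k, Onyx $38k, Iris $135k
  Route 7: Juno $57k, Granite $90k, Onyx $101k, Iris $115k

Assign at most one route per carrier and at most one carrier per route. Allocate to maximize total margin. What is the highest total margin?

Maximum total: $446k

This is a one-to-one assignment (maximum-weight bipartite matching).
Optimal: Juno→Route 4 ($84k), Granite→Route 1 ($107k), Onyx→Route 5 ($120k), Iris→Route 3 ($135k) — total 84+107+120+135 = $446k.
Max-entry greedy (repeatedly take the single best remaining cell) gives $444k, worse by 2.
Next-best assignment: Juno→Route 4, Granite→Route 5, Onyx→Route 7, Iris→Route 3 = $444k.
Checked against all permutations: $446k is optimal.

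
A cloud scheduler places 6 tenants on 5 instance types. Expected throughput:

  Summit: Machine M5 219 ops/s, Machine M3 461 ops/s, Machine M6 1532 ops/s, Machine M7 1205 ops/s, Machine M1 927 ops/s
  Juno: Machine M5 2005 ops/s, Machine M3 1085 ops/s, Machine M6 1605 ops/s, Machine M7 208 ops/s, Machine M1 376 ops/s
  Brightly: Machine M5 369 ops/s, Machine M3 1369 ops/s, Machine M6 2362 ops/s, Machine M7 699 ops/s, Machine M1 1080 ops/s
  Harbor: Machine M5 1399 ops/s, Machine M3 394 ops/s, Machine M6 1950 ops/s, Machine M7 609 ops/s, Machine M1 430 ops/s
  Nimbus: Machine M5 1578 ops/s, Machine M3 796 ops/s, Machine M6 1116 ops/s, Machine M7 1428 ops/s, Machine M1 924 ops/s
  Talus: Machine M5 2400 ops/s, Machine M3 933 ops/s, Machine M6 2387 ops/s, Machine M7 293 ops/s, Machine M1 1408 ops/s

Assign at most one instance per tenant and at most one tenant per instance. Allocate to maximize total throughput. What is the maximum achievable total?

Max total: 8202 ops/s

This is the linear assignment problem.
Optimal: Talus→Machine M5 (2400 ops/s), Juno→Machine M3 (1085 ops/s), Brightly→Machine M6 (2362 ops/s), Nimbus→Machine M7 (1428 ops/s), Summit→Machine M1 (927 ops/s) — total 2400+1085+2362+1428+927 = 8202 ops/s.
Column-greedy (each instance in turn goes to its best remaining tenant) gives 8074 ops/s, worse by 128.
Next-best assignment: Juno→Machine M5, Brightly→Machine M3, Harbor→Machine M6, Nimbus→Machine M7, Talus→Machine M1 = 8160 ops/s.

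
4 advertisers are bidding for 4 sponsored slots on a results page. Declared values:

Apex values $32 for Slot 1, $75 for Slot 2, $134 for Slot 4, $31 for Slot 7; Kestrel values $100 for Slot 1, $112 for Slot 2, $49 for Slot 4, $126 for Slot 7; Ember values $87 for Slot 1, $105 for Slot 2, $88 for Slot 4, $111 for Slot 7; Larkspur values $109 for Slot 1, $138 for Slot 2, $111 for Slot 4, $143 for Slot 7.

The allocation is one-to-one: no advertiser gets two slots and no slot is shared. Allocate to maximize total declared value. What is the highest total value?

Optimal: Apex→Slot 4 ($134), Kestrel→Slot 7 ($126), Ember→Slot 1 ($87), Larkspur→Slot 2 ($138) — total 134+126+87+138 = $485.
Column-greedy (each slot in turn goes to its best remaining advertiser) gives $466, worse by 19.
Next-best assignment: Apex→Slot 4, Kestrel→Slot 1, Ember→Slot 7, Larkspur→Slot 2 = $483.

Max total: $485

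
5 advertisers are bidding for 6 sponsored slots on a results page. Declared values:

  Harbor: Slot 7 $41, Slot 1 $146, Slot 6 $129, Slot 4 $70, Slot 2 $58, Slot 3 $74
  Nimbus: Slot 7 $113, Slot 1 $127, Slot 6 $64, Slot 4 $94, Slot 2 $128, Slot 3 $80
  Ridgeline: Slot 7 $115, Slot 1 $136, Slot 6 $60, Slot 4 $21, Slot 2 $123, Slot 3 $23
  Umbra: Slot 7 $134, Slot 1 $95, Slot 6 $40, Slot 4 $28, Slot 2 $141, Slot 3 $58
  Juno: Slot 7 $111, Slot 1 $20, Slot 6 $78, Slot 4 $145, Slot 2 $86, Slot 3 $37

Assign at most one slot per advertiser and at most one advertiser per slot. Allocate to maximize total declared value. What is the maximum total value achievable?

Max total: $672

Optimal: Harbor→Slot 6 ($129), Nimbus→Slot 2 ($128), Ridgeline→Slot 1 ($136), Umbra→Slot 7 ($134), Juno→Slot 4 ($145) — total 129+128+136+134+145 = $672.
Next-best assignment: Harbor→Slot 6, Nimbus→Slot 7, Ridgeline→Slot 1, Umbra→Slot 2, Juno→Slot 4 = $664.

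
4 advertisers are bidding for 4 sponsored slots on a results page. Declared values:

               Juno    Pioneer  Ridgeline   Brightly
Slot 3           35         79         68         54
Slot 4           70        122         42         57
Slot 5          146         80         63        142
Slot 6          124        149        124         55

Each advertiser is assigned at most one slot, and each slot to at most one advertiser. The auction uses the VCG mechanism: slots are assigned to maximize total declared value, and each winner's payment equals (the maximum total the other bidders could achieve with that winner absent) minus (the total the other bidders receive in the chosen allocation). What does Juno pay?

Juno pays $56.

Efficient allocation: Juno→Slot 6 ($124), Pioneer→Slot 4 ($122), Ridgeline→Slot 3 ($68), Brightly→Slot 5 ($142); total welfare W = $456.
Juno receives Slot 6 at value $124, so the others get W − 124 = $332.
Without Juno: best allocation of the remaining 3 bidders over all 4 slots is Pioneer→Slot 4 ($122), Ridgeline→Slot 6 ($124), Brightly→Slot 5 ($142), total $388.
VCG payment = (others' best without Juno) − (others' welfare with Juno) = 388 − 332 = $56.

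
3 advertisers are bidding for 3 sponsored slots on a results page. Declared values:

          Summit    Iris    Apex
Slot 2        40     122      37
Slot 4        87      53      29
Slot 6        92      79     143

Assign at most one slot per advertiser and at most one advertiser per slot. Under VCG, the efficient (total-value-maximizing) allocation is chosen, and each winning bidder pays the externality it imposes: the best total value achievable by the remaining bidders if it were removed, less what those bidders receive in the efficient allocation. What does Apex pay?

Apex pays $5.

Efficient allocation: Summit→Slot 4 ($87), Iris→Slot 2 ($122), Apex→Slot 6 ($143); total welfare W = $352.
Apex receives Slot 6 at value $143, so the others get W − 143 = $209.
Without Apex: best allocation of the remaining 2 bidders over all 3 slots is Summit→Slot 6 ($92), Iris→Slot 2 ($122), total $214.
VCG payment = (others' best without Apex) − (others' welfare with Apex) = 214 − 209 = $5.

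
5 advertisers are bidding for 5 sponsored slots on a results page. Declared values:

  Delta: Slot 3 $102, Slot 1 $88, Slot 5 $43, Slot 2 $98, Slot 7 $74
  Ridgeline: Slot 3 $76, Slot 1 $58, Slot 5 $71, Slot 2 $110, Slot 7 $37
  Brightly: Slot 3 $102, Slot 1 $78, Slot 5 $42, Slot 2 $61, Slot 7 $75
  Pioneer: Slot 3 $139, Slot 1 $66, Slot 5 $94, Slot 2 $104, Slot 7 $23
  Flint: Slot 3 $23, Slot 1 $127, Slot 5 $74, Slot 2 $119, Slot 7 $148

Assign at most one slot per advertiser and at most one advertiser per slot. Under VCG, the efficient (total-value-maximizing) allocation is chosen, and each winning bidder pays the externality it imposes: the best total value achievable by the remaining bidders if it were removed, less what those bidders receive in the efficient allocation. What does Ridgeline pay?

Ridgeline pays $31.

Efficient allocation: Delta→Slot 1 ($88), Ridgeline→Slot 2 ($110), Brightly→Slot 3 ($102), Pioneer→Slot 5 ($94), Flint→Slot 7 ($148); total welfare W = $542.
Ridgeline receives Slot 2 at value $110, so the others get W − 110 = $432.
Without Ridgeline: best allocation of the remaining 4 bidders over all 5 slots is Delta→Slot 2 ($98), Brightly→Slot 1 ($78), Pioneer→Slot 3 ($139), Flint→Slot 7 ($148), total $463.
VCG payment = (others' best without Ridgeline) − (others' welfare with Ridgeline) = 463 − 432 = $31.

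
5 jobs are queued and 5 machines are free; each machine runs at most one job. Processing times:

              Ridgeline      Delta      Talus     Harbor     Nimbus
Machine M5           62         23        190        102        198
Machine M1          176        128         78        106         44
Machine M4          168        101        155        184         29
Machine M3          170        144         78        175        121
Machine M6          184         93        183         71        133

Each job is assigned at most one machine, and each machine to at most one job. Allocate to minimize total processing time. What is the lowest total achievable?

Optimal: Ridgeline→Machine M5 (62 min), Delta→Machine M4 (101 min), Talus→Machine M3 (78 min), Harbor→Machine M6 (71 min), Nimbus→Machine M1 (44 min) — total 62+101+78+71+44 = 356 min.
Next-best assignment: Ridgeline→Machine M5, Delta→Machine M1, Talus→Machine M3, Harbor→Machine M6, Nimbus→Machine M4 = 368 min.

Min total: 356 min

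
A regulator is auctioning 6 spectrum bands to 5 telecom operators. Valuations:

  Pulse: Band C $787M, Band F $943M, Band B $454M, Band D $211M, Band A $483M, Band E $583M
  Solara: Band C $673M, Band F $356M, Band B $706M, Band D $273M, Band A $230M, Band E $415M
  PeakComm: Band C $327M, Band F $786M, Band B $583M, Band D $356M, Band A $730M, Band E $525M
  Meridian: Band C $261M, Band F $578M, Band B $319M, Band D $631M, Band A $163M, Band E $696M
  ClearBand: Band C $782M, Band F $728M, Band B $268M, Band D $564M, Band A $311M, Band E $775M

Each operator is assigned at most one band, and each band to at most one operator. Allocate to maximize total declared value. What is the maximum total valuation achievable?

Optimal: Pulse→Band F ($943M), Solara→Band B ($706M), PeakComm→Band A ($730M), Meridian→Band E ($696M), ClearBand→Band C ($782M) — total 943+706+730+696+782 = $3857M.
Column-greedy (each band in turn goes to its best remaining operator) gives $3221M, worse by 636.

Maximum total: $3857M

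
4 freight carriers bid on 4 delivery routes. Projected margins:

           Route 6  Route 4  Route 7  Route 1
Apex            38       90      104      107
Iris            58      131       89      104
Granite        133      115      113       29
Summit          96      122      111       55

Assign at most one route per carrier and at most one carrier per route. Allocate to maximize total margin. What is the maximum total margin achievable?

Max total: $482k

Optimal: Apex→Route 1 ($107k), Iris→Route 4 ($131k), Granite→Route 6 ($133k), Summit→Route 7 ($111k) — total 107+131+133+111 = $482k.
Next-best assignment: Apex→Route 7, Iris→Route 1, Granite→Route 6, Summit→Route 4 = $463k.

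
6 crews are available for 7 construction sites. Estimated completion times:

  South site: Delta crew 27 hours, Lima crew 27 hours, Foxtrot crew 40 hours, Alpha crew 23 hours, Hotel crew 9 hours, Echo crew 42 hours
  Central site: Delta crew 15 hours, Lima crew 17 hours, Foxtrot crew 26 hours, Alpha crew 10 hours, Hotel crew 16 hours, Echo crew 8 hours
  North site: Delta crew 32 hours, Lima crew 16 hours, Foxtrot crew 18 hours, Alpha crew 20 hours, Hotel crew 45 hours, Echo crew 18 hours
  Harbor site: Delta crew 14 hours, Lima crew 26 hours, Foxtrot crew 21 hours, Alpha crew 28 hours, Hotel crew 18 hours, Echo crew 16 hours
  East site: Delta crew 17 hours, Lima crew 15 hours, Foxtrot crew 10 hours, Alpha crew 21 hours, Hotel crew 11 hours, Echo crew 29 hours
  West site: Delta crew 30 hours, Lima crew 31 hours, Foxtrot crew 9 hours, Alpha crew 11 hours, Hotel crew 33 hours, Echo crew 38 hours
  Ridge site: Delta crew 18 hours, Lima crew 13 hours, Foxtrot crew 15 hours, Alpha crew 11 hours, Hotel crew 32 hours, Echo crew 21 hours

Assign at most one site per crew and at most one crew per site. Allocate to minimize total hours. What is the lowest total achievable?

Optimal: Delta crew→Harbor site (14 hours), Lima crew→Ridge site (13 hours), Foxtrot crew→East site (10 hours), Alpha crew→West site (11 hours), Hotel crew→South site (9 hours), Echo crew→Central site (8 hours) — total 14+13+10+11+9+8 = 65 hours.
Row-greedy (each crew in turn takes its cheapest remaining site) gives 73 hours, worse by 8.
Next-best assignment: Delta crew→Harbor site, Lima crew→East site, Foxtrot crew→West site, Alpha crew→Ridge site, Hotel crew→South site, Echo crew→Central site = 66 hours.
No other one-to-one assignment undercuts 65 hours.

Minimum total: 65 hours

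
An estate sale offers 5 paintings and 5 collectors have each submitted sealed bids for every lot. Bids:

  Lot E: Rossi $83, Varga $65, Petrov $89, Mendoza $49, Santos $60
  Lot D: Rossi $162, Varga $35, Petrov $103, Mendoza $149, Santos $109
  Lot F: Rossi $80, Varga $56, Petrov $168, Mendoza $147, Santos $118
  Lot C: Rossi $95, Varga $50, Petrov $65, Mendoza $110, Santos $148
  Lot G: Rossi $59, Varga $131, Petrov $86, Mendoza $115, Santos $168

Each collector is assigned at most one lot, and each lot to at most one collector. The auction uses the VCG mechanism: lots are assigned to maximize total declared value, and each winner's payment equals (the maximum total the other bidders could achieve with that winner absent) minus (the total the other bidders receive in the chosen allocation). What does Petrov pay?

Petrov pays $77.

Efficient allocation: Rossi→Lot E ($83), Varga→Lot G ($131), Petrov→Lot F ($168), Mendoza→Lot D ($149), Santos→Lot C ($148); total welfare W = $679.
Petrov receives Lot F at value $168, so the others get W − 168 = $511.
Without Petrov: best allocation of the remaining 4 bidders over all 5 lots is Rossi→Lot D ($162), Varga→Lot G ($131), Mendoza→Lot F ($147), Santos→Lot C ($148), total $588.
VCG payment = (others' best without Petrov) − (others' welfare with Petrov) = 588 − 511 = $77.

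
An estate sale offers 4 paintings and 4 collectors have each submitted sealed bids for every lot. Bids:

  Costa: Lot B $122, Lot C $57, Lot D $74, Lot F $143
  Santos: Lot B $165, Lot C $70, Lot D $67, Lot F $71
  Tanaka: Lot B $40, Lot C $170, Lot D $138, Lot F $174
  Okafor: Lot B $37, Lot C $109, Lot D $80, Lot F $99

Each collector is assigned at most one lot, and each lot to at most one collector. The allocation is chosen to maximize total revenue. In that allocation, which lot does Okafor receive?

Okafor receives Lot D.

This is a one-to-one assignment (maximum-weight bipartite matching).
Optimal: Costa→Lot F ($143), Santos→Lot B ($165), Tanaka→Lot C ($170), Okafor→Lot D ($80) — total 143+165+170+80 = $558.
Max-entry greedy (repeatedly take the single best remaining cell) gives $522, worse by 36.
Next-best assignment: Costa→Lot F, Santos→Lot B, Tanaka→Lot D, Okafor→Lot C = $555.
Okafor's own top lot is Lot C ($109), but forcing Okafor→Lot C and reassigning the rest optimally gives only $555 — worse by 3.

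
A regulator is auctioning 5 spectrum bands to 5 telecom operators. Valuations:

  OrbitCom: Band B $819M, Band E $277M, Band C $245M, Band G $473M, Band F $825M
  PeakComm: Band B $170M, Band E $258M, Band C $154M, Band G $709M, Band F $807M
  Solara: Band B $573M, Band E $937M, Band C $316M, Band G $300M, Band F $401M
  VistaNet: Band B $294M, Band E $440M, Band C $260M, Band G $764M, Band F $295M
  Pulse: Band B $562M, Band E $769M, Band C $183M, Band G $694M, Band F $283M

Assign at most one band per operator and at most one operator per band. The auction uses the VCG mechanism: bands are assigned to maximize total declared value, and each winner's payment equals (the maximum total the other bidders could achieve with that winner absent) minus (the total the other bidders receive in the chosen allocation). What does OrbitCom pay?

OrbitCom pays $372M.

Efficient allocation: OrbitCom→Band B ($819M), PeakComm→Band F ($807M), Solara→Band E ($937M), VistaNet→Band C ($260M), Pulse→Band G ($694M); total welfare W = $3517M.
OrbitCom receives Band B at value $819M, so the others get W − 819 = $2698M.
Without OrbitCom: best allocation of the remaining 4 bidders over all 5 bands is PeakComm→Band F ($807M), Solara→Band E ($937M), VistaNet→Band G ($764M), Pulse→Band B ($562M), total $3070M.
VCG payment = (others' best without OrbitCom) − (others' welfare with OrbitCom) = 3070 − 2698 = $372M.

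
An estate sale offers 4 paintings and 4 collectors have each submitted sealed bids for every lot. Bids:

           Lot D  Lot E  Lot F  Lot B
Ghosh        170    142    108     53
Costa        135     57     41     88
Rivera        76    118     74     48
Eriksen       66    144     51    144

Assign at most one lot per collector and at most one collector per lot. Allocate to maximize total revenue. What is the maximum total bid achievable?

Optimal: Ghosh→Lot F ($108), Costa→Lot D ($135), Rivera→Lot E ($118), Eriksen→Lot B ($144) — total 108+135+118+144 = $505.
Column-greedy (each lot in turn goes to its best remaining collector) gives $476, worse by 29.
Next-best assignment: Ghosh→Lot E, Costa→Lot D, Rivera→Lot F, Eriksen→Lot B = $495.
Every other assignment is strictly worse.

Maximum total: $505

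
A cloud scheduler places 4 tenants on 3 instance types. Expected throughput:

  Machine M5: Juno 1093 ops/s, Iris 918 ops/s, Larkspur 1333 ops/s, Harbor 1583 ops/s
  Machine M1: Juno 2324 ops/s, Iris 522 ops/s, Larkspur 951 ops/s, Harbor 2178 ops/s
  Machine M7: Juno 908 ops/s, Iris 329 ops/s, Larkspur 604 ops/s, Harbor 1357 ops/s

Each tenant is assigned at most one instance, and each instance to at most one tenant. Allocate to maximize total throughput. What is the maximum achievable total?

Max total: 5014 ops/s

Optimal: Larkspur→Machine M5 (1333 ops/s), Juno→Machine M1 (2324 ops/s), Harbor→Machine M7 (1357 ops/s) — total 1333+2324+1357 = 5014 ops/s.
Max-entry greedy (repeatedly take the single best remaining cell) gives 4511 ops/s, worse by 503.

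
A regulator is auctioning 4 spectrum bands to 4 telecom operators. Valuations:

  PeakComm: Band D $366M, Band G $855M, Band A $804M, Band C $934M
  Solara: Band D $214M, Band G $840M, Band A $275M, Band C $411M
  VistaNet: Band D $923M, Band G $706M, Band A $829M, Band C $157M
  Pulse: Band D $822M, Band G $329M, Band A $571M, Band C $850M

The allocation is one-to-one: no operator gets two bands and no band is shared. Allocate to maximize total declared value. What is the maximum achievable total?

Optimal: PeakComm→Band C ($934M), Solara→Band G ($840M), VistaNet→Band A ($829M), Pulse→Band D ($822M) — total 934+840+829+822 = $3425M.
Column-greedy (each band in turn goes to its best remaining operator) gives $2760M, worse by 665.
Checked against all permutations: $3425M is optimal.

Maximum total: $3425M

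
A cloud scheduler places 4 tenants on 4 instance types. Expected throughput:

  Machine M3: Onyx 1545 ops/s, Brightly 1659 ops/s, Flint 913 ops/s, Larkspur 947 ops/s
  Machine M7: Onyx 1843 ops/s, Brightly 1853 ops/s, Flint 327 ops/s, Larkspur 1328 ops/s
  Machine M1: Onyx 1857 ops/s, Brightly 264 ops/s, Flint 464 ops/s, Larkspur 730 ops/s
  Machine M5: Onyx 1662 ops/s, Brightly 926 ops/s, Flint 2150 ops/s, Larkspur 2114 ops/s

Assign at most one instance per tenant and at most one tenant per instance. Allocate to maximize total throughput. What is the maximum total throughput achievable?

Optimal: Onyx→Machine M1 (1857 ops/s), Brightly→Machine M3 (1659 ops/s), Flint→Machine M5 (2150 ops/s), Larkspur→Machine M7 (1328 ops/s) — total 1857+1659+2150+1328 = 6994 ops/s.
Row-greedy (each tenant in turn takes its best remaining instance) gives 6807 ops/s, worse by 187.

Maximum total: 6994 ops/s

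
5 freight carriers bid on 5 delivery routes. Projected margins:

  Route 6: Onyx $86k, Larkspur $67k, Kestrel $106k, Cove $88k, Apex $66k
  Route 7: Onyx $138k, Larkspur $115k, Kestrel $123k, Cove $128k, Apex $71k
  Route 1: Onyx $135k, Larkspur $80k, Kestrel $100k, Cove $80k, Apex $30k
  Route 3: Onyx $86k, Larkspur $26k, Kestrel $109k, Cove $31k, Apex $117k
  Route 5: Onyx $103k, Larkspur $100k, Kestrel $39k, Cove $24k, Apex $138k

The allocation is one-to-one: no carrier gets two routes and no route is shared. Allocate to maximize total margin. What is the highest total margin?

Maximum total: $586k

This is a one-to-one assignment (maximum-weight bipartite matching).
Optimal: Onyx→Route 1 ($135k), Larkspur→Route 5 ($100k), Kestrel→Route 6 ($106k), Cove→Route 7 ($128k), Apex→Route 3 ($117k) — total 135+100+106+128+117 = $586k.
Max-entry greedy (repeatedly take the single best remaining cell) gives $553k, worse by 33.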